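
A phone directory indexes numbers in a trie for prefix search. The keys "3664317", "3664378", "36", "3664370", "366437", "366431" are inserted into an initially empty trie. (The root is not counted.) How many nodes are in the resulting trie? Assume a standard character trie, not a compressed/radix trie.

10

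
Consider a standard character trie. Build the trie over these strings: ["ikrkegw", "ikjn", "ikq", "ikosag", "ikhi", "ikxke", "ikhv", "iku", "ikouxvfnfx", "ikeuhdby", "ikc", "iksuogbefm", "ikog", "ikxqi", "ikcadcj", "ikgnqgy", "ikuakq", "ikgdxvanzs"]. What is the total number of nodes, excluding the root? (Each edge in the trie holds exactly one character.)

Count nodes per top-level branch (shared prefixes stored once):
  'i'-branch (ikc, ikcadcj, ikeuhdby, ikgdxvanzs, ikgnqgy, ikhi, ikhv, ikjn, ikog, ikosag, ikouxvfnfx, ikq, ikrkegw, iksuogbefm, iku, ikuakq, ikxke, ikxqi): 65 nodes
Sum: 65

65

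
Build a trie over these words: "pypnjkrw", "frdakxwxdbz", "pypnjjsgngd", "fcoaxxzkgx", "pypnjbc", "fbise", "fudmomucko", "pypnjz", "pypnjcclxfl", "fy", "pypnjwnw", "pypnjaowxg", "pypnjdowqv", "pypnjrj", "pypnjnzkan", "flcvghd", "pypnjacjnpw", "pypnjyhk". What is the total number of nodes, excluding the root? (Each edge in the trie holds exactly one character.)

Trace insertions, counting only characters that open a new branch:
  "pypnjkrw" → 8 new (p, y, p, n, j, k, r, w)
  "frdakxwxdbz" → 11 new (f, r, d, a, k, x, w, x, d, b, z)
  "pypnjjsgngd" → prefix "pypnj" already present; 6 new (j, s, g, n, g, d)
  "fcoaxxzkgx" → prefix "f" already present; 9 new (c, o, a, x, x, z, k, g, x)
  "pypnjbc" → prefix "pypnj" already present; 2 new (b, c)
  "fbise" → prefix "f" already present; 4 new (b, i, s, e)
  "fudmomucko" → prefix "f" already present; 9 new (u, d, m, o, m, u, c, k, o)
  "pypnjz" → prefix "pypnj" already present; 1 new (z)
  "pypnjcclxfl" → prefix "pypnj" already present; 6 new (c, c, l, x, f, l)
  "fy" → prefix "f" already present; 1 new (y)
  "pypnjwnw" → prefix "pypnj" already present; 3 new (w, n, w)
  "pypnjaowxg" → prefix "pypnj" already present; 5 new (a, o, w, x, g)
  "pypnjdowqv" → prefix "pypnj" already present; 5 new (d, o, w, q, v)
  "pypnjrj" → prefix "pypnj" already present; 2 new (r, j)
  "pypnjnzkan" → prefix "pypnj" already present; 5 new (n, z, k, a, n)
  "flcvghd" → prefix "f" already present; 6 new (l, c, v, g, h, d)
  "pypnjacjnpw" → prefix "pypnja" already present; 5 new (c, j, n, p, w)
  "pypnjyhk" → prefix "pypnj" already present; 3 new (y, h, k)
Total nodes = 8 + 11 + 6 + 9 + 2 + 4 + 9 + 1 + 6 + 1 + 3 + 5 + 5 + 2 + 5 + 6 + 5 + 3 = 91

91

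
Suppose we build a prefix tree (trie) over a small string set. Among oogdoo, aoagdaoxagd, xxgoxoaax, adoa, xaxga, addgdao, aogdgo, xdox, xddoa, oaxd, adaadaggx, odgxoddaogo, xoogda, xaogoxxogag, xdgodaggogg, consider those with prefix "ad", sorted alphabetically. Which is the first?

adaadaggx

Words with prefix "ad", in lexicographic order: "adaadaggx", "addgdao", "adoa"
The 1st is adaadaggx.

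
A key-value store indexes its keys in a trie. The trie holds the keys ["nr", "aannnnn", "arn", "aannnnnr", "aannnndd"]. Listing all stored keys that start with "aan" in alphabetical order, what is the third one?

aannnnnr

DFS of the "aan" subtree visits, in order: "aannnndd", "aannnnn", "aannnnnr"
The 3rd is aannnnnr.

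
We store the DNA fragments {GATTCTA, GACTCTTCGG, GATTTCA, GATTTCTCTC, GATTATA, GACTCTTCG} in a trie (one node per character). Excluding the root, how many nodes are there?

25

Trie structure (* marks end of a word):
(root)
└─ G
   └─ A
      ├─ C
      │  └─ T
      │     └─ C
      │        └─ T
      │           └─ T
      │              └─ C
      │                 └─ G *
      │                    └─ G *
      └─ T
         └─ T
            ├─ A
            │  └─ T
            │     └─ A *
            ├─ C
            │  └─ T
            │     └─ A *
            └─ T
               └─ C
                  ├─ A *
                  └─ T
                     └─ C
                        └─ T
                           └─ C *
Counting every labelled node above: 25.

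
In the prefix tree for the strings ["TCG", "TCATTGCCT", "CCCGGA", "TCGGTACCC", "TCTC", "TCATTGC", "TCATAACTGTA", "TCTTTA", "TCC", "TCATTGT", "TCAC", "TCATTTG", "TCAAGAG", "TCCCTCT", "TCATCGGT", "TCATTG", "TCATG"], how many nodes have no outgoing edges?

Leaves are exactly the stored words that no other stored word extends.
Those words: "CCCGGA", "TCAAGAG", "TCAC", "TCATAACTGTA", "TCATCGGT", "TCATG", "TCATTGCCT", "TCATTGT", "TCATTTG", "TCCCTCT", "TCGGTACCC", "TCTC", "TCTTTA"
Leaf count: 13

13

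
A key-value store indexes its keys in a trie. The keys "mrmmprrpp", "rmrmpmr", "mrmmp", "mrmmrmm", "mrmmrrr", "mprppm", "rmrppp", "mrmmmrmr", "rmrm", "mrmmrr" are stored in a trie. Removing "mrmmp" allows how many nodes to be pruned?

After clearing the end-marker at "mrmmp", prune upward until reaching a node still needed by another word.
Every node on "mrmmp" is still needed (e.g. by "mrmmprrpp"), so nothing is freed.
Nodes removed: 0

0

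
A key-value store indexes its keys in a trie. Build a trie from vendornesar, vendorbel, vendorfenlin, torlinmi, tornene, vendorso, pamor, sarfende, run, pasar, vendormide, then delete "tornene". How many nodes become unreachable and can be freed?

4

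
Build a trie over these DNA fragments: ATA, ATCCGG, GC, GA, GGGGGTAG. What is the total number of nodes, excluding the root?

Trie structure (* marks end of a word):
(root)
├─ A
│  └─ T
│     ├─ A *
│     └─ C
│        └─ C
│           └─ G
│              └─ G *
└─ G
   ├─ A *
   ├─ C *
   └─ G
      └─ G
         └─ G
            └─ G
               └─ T
                  └─ A
                     └─ G *
Counting every labelled node above: 17.

17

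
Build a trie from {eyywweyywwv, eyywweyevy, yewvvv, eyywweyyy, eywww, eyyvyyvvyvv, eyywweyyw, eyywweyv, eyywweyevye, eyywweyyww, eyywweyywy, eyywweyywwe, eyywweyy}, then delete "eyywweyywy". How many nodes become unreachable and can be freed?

1

After clearing the end-marker at "eyywweyywy", prune upward until reaching a node still needed by another word.
The suffix "y" (1 node) is used only by "eyywweyywy"; the node for "eyywweyyw" still has the child "w", so pruning stops there.
Nodes removed: 1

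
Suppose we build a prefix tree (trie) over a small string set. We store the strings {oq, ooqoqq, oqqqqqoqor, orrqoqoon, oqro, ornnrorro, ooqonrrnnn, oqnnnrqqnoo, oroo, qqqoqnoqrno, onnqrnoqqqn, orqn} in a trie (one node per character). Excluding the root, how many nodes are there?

72

For each word, the new-node count is its length minus the longest prefix already in the trie:
  "oq" → 2 new (o, q)
  "ooqoqq" → prefix "o" already present; 5 new (o, q, o, q, q)
  "oqqqqqoqor" → prefix "oq" already present; 8 new (q, q, q, q, o, q, o, r)
  "orrqoqoon" → prefix "o" already present; 8 new (r, r, q, o, q, o, o, n)
  "oqro" → prefix "oq" already present; 2 new (r, o)
  "ornnrorro" → prefix "or" already present; 7 new (n, n, r, o, r, r, o)
  "ooqonrrnnn" → prefix "ooqo" already present; 6 new (n, r, r, n, n, n)
  "oqnnnrqqnoo" → prefix "oq" already present; 9 new (n, n, n, r, q, q, n, o, o)
  "oroo" → prefix "or" already present; 2 new (o, o)
  "qqqoqnoqrno" → 11 new (q, q, q, o, q, n, o, q, r, n, o)
  "onnqrnoqqqn" → prefix "o" already present; 10 new (n, n, q, r, n, o, q, q, q, n)
  "orqn" → prefix "or" already present; 2 new (q, n)
Total nodes = 2 + 5 + 8 + 8 + 2 + 7 + 6 + 9 + 2 + 11 + 10 + 2 = 72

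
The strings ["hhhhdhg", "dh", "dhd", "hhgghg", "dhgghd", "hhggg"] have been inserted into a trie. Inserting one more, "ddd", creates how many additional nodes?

2

Walking "ddd" from the root, the first 1 characters ("d") follow existing edges; "d" is the first miss.
New nodes needed: |"ddd"| − 1 = 3 − 1 = 2.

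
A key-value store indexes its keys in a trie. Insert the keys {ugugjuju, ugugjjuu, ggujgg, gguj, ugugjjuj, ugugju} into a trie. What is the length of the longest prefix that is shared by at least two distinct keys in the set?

7

Equivalently: take the maximum, over all pairs, of their longest common prefix length.
e.g. "ugugjjuj" and "ugugjjuu" share the prefix "ugugjju" of length 7; no pair shares a longer one.
Longest shared-prefix length: 7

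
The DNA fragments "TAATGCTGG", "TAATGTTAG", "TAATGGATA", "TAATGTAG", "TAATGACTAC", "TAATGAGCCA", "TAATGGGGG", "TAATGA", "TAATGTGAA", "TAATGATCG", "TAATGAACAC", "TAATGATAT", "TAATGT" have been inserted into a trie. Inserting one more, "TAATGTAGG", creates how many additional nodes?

The longest prefix of "TAATGTAGG" already in the trie is "TAATGTAG" (length 8).
So 9 − 8 = 1 new nodes.

1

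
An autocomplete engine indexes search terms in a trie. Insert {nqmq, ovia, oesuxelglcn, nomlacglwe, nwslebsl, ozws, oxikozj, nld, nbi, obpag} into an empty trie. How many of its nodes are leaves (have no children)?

A leaf is a node with no children — equivalently, the end of a word that is not a proper prefix of any other stored word.
Those words: "nbi", "nld", "nomlacglwe", "nqmq", "nwslebsl", "obpag", "oesuxelglcn", "ovia", "oxikozj", "ozws"
Leaf count: 10

10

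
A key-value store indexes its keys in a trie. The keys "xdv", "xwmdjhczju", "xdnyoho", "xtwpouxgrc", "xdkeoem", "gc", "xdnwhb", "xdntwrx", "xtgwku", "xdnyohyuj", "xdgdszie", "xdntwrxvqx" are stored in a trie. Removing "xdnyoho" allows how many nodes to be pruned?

1

Walk "xdnyoho" from the leaf back toward the root, removing each node that no remaining word uses.
The suffix "o" (1 node) is used only by "xdnyoho"; the node for "xdnyoh" still has the child "y", so pruning stops there.
Nodes removed: 1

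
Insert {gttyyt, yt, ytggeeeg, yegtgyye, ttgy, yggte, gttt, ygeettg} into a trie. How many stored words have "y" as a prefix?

5

Walk to "y"; the words in its subtree are exactly those with that prefix.
Matches: "yegtgyye", "ygeettg", "yggte", "yt", "ytggeeeg"
Count: 5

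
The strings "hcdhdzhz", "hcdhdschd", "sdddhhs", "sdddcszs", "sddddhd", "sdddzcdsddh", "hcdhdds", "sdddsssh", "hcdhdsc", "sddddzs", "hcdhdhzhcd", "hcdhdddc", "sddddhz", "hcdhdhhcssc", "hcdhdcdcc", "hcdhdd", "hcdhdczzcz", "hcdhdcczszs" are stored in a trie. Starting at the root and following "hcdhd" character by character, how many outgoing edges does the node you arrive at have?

The children of the "hcdhd" node are the distinct next characters among strings starting with "hcdhd".
Characters that immediately follow "hcdhd" among the stored strings: {c, d, h, s, z}.
That node has 5 child edges.

5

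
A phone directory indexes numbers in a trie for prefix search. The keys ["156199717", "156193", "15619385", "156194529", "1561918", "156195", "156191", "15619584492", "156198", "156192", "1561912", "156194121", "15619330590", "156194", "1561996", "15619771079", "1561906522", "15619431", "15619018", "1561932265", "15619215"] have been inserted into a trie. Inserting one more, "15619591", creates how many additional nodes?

2

"156195" is already a path in the trie; the remaining "91" must be added.
So 8 − 6 = 2 new nodes.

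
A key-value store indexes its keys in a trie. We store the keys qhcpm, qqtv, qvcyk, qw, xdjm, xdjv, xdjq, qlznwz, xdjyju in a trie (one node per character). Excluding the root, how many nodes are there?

Trace insertions, counting only characters that open a new branch:
  "qhcpm" → 5 new (q, h, c, p, m)
  "qqtv" → prefix "q" already present; 3 new (q, t, v)
  "qvcyk" → prefix "q" already present; 4 new (v, c, y, k)
  "qw" → prefix "q" already present; 1 new (w)
  "xdjm" → 4 new (x, d, j, m)
  "xdjv" → prefix "xdj" already present; 1 new (v)
  "xdjq" → prefix "xdj" already present; 1 new (q)
  "qlznwz" → prefix "q" already present; 5 new (l, z, n, w, z)
  "xdjyju" → prefix "xdj" already present; 3 new (y, j, u)
Total nodes = 5 + 3 + 4 + 1 + 4 + 1 + 1 + 5 + 3 = 27

27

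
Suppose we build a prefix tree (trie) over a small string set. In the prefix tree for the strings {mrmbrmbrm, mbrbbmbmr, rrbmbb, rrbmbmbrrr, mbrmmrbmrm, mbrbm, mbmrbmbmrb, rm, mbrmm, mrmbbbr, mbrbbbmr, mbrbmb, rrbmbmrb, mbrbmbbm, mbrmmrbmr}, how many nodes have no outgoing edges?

11

Leaves are exactly the stored words that no other stored word extends.
Those words: "mbmrbmbmrb", "mbrbbbmr", "mbrbbmbmr", "mbrbmbbm", "mbrmmrbmrm", "mrmbbbr", "mrmbrmbrm", "rm", "rrbmbb", "rrbmbmbrrr", "rrbmbmrb"
Leaf count: 11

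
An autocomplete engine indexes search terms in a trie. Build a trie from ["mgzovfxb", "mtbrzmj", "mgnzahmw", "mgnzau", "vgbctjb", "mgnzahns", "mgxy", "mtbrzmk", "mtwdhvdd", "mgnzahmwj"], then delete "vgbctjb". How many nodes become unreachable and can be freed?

A node on "vgbctjb"'s path can go only if nothing else ends at it or branches off below it.
No other word shares any prefix with "vgbctjb", so all 7 of its nodes go.
Nodes removed: 7

7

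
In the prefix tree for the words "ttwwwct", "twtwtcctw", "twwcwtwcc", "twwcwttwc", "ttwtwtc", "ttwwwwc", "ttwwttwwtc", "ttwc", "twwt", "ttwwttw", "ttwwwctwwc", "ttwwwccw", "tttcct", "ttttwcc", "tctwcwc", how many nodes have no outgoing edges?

Leaves are exactly the stored words that no other stored word extends.
Those words: "tctwcwc", "tttcct", "ttttwcc", "ttwc", "ttwtwtc", "ttwwttwwtc", "ttwwwccw", "ttwwwctwwc", "ttwwwwc", "twtwtcctw", "twwcwttwc", "twwcwtwcc", "twwt"
Leaf count: 13

13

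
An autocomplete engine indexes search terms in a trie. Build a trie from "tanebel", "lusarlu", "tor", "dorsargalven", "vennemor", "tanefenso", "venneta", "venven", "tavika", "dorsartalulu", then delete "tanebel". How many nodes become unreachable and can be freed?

3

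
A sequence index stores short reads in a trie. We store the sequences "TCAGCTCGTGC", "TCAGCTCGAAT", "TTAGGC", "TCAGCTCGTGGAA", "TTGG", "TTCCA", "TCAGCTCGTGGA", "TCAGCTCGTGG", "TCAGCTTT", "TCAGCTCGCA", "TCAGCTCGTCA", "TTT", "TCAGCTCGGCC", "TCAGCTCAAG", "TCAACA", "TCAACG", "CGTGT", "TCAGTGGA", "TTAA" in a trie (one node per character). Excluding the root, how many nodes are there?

54

Count nodes per top-level branch (shared prefixes stored once):
  'C'-branch (CGTGT): 5 nodes
  'T'-branch (TCAACA, TCAACG, TCAGCTCAAG, TCAGCTCGAAT, TCAGCTCGCA, TCAGCTCGGCC, TCAGCTCGTCA, TCAGCTCGTGC, TCAGCTCGTGG, TCAGCTCGTGGA, TCAGCTCGTGGAA, TCAGCTTT, TCAGTGGA, TTAA, TTAGGC, TTCCA, TTGG, TTT): 49 nodes
Sum: 54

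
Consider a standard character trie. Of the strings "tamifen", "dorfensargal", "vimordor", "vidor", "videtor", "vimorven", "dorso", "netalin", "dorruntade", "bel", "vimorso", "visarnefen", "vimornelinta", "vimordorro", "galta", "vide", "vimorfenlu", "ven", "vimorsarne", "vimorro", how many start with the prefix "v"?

13

Filter for entries beginning with "v":
Words under "v": ven, vide, videtor, vidor, vimordor, vimordorro, vimorfenlu, vimornelinta, vimorro, vimorsarne, vimorso, vimorven, visarnefen
Count: 13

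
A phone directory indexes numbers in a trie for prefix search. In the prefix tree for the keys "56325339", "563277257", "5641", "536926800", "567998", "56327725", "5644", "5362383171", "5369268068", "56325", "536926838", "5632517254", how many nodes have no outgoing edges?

10

A leaf is a node with no children — equivalently, the end of a word that is not a proper prefix of any other stored word.
Those words: "5362383171", "536926800", "5369268068", "536926838", "5632517254", "56325339", "563277257", "5641", "5644", "567998"
Leaf count: 10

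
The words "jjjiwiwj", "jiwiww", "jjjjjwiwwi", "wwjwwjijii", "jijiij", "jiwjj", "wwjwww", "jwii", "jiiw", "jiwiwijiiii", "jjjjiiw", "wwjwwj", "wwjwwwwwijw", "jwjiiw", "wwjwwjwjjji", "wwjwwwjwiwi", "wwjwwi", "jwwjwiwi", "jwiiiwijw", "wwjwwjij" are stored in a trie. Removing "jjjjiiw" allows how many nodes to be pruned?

A node on "jjjjiiw"'s path can go only if nothing else ends at it or branches off below it.
The suffix "iiw" (3 nodes) is used only by "jjjjiiw"; the node for "jjjj" still has the child "j", so pruning stops there.
Nodes removed: 3

3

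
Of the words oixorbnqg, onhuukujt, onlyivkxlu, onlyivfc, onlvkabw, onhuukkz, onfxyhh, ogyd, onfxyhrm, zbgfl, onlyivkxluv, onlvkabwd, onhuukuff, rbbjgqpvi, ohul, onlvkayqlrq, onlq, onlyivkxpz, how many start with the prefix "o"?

Walk to "o"; the words in its subtree are exactly those with that prefix.
Words under "o": ogyd, ohul, oixorbnqg, onfxyhh, onfxyhrm, onhuukkz, onhuukuff, onhuukujt, onlq, onlvkabw, onlvkabwd, onlvkayqlrq, onlyivfc, onlyivkxlu, onlyivkxluv, onlyivkxpz
Count: 16

16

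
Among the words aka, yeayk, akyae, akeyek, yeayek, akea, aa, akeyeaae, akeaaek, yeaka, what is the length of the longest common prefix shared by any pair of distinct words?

Look for the deepest trie node that still has at least two words in its subtree.
"akeyeaae" and "akeyek" agree on "akeye" (5 characters) before diverging; nothing deeper is shared.
Longest shared-prefix length: 5

5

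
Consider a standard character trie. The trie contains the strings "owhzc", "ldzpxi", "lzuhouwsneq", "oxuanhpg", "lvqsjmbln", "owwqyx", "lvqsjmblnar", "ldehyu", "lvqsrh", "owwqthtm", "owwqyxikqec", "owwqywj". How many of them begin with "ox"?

Traverse to the node for "ox", then collect every word in that subtree.
Words under "ox": oxuanhpg
Count: 1

1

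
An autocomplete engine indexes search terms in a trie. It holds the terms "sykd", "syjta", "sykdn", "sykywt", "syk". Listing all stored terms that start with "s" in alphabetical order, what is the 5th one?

sykywt

Words with prefix "s", in lexicographic order: "syjta", "syk", "sykd", "sykdn", "sykywt"
The 5th is sykywt.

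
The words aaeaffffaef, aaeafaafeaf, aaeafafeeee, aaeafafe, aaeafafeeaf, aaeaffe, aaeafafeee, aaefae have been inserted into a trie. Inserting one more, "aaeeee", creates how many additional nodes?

The longest prefix of "aaeeee" already in the trie is "aae" (length 3).
New nodes needed: |"aaeeee"| − 3 = 6 − 3 = 3.

3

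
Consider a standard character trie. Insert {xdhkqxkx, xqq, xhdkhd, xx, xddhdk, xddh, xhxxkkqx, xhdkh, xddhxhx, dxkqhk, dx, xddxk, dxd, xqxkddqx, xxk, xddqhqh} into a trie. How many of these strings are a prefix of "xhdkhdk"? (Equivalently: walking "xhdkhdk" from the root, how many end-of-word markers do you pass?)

Walk "xhdkhdk" from the root; an end-of-word marker is hit whenever a stored word is a prefix of "xhdkhdk".
Prefixes of the query that are stored words: "xhdkh", "xhdkhd"
Count: 2

2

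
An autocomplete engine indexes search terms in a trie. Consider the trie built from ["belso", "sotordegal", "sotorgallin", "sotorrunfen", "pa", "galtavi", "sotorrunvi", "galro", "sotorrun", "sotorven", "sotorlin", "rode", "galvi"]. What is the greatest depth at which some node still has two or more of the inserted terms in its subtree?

8

Look for the deepest trie node that still has at least two words in its subtree.
"sotorrun" and "sotorrunfen" agree on "sotorrun" (8 characters) before diverging; nothing deeper is shared.
Longest shared-prefix length: 8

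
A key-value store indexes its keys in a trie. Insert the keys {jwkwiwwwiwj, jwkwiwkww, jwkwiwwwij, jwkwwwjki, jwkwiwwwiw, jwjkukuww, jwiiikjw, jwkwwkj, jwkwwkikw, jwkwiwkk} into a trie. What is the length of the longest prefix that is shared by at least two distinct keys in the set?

10

Look for the deepest trie node that still has at least two words in its subtree.
e.g. "jwkwiwwwiw" and "jwkwiwwwiwj" share the prefix "jwkwiwwwiw" of length 10; no pair shares a longer one.
Longest shared-prefix length: 10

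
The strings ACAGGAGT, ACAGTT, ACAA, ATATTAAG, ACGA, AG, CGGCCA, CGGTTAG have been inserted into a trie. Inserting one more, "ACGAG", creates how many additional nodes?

The longest prefix of "ACGAG" already in the trie is "ACGA" (length 4).
So 5 − 4 = 1 new nodes.

1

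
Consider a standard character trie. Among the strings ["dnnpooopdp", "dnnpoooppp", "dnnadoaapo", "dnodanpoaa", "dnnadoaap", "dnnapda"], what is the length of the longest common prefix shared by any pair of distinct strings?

9

Look for the deepest trie node that still has at least two words in its subtree.
e.g. "dnnadoaap" and "dnnadoaapo" share the prefix "dnnadoaap" of length 9; no pair shares a longer one.
Longest shared-prefix length: 9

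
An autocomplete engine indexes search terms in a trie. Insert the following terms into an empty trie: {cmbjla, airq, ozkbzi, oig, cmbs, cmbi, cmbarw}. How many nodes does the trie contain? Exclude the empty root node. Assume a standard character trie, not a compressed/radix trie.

23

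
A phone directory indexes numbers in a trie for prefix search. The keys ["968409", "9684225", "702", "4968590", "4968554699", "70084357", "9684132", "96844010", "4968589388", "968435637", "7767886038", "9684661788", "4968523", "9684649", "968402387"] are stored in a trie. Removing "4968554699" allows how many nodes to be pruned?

5

Walk "4968554699" from the leaf back toward the root, removing each node that no remaining word uses.
The suffix "54699" (5 nodes) is used only by "4968554699"; the node for "49685" still has the child "9", so pruning stops there.
Nodes removed: 5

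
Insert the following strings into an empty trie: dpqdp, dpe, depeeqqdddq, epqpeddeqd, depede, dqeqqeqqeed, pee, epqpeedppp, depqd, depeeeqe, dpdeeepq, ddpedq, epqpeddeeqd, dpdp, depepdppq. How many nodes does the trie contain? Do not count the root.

For each word, the new-node count is its length minus the longest prefix already in the trie:
  "dpqdp" → 5 new (d, p, q, d, p)
  "dpe" → prefix "dp" already present; 1 new (e)
  "depeeqqdddq" → prefix "d" already present; 10 new (e, p, e, e, q, q, d, d, d, q)
  "epqpeddeqd" → 10 new (e, p, q, p, e, d, d, e, q, d)
  "depede" → prefix "depe" already present; 2 new (d, e)
  "dqeqqeqqeed" → prefix "d" already present; 10 new (q, e, q, q, e, q, q, e, e, d)
  "pee" → 3 new (p, e, e)
  "epqpeedppp" → prefix "epqpe" already present; 5 new (e, d, p, p, p)
  "depqd" → prefix "dep" already present; 2 new (q, d)
  "depeeeqe" → prefix "depee" already present; 3 new (e, q, e)
  "dpdeeepq" → prefix "dp" already present; 6 new (d, e, e, e, p, q)
  "ddpedq" → prefix "d" already present; 5 new (d, p, e, d, q)
  "epqpeddeeqd" → prefix "epqpedde" already present; 3 new (e, q, d)
  "dpdp" → prefix "dpd" already present; 1 new (p)
  "depepdppq" → prefix "depe" already present; 5 new (p, d, p, p, q)
Total nodes = 5 + 1 + 10 + 10 + 2 + 10 + 3 + 5 + 2 + 3 + 6 + 5 + 3 + 1 + 5 = 71

71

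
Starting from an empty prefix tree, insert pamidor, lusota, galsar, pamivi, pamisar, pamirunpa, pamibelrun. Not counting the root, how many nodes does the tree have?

Count nodes per top-level branch (shared prefixes stored once):
  'g'-branch (galsar): 6 nodes
  'l'-branch (lusota): 6 nodes
  'p'-branch (pamibelrun, pamidor, pamirunpa, pamisar, pamivi): 23 nodes
Sum: 35

35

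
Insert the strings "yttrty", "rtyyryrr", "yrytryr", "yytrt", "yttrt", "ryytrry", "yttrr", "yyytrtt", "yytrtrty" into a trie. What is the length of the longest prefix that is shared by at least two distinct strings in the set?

5

Equivalently: take the maximum, over all pairs, of their longest common prefix length.
"yttrt" and "yttrty" agree on "yttrt" (5 characters) before diverging; nothing deeper is shared.
Longest shared-prefix length: 5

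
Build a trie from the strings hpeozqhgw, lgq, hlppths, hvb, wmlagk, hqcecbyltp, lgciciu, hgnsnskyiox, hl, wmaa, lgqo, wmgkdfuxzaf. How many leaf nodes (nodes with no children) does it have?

10

A leaf is a node with no children — equivalently, the end of a word that is not a proper prefix of any other stored word.
Those words: "hgnsnskyiox", "hlppths", "hpeozqhgw", "hqcecbyltp", "hvb", "lgciciu", "lgqo", "wmaa", "wmgkdfuxzaf", "wmlagk"
Leaf count: 10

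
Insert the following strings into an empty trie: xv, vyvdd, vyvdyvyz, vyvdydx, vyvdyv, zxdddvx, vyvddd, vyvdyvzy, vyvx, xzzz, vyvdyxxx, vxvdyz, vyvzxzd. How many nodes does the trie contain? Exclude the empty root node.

39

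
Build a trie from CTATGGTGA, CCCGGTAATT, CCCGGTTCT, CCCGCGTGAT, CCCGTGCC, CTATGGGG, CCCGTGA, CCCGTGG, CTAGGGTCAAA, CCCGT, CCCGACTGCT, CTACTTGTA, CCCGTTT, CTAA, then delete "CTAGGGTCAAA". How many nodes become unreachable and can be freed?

8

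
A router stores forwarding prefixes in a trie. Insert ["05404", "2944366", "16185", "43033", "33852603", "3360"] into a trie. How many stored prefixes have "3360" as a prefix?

1

Walk to "3360"; the words in its subtree are exactly those with that prefix.
Words under "3360": 3360
Count: 1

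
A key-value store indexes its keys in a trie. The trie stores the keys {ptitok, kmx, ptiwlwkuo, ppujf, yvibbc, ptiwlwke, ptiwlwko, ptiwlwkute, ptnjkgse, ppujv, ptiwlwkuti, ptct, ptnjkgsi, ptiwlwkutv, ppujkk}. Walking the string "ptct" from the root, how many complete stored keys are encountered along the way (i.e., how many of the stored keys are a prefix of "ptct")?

1

Traverse "ptct" character by character; count nodes along the way that are marked as word ends.
Prefixes of the query that are stored words: "ptct"
Count: 1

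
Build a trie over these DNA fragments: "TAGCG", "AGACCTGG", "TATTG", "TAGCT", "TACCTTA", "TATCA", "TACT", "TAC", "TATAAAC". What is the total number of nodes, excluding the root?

Trie structure (* marks end of a word):
(root)
├─ A
│  └─ G
│     └─ A
│        └─ C
│           └─ C
│              └─ T
│                 └─ G
│                    └─ G *
└─ T
   └─ A
      ├─ C *
      │  ├─ C
      │  │  └─ T
      │  │     └─ T
      │  │        └─ A *
      │  └─ T *
      ├─ G
      │  └─ C
      │     ├─ G *
      │     └─ T *
      └─ T
         ├─ A
         │  └─ A
         │     └─ A
         │        └─ C *
         ├─ C
         │  └─ A *
         └─ T
            └─ G *
Counting every labelled node above: 29.

29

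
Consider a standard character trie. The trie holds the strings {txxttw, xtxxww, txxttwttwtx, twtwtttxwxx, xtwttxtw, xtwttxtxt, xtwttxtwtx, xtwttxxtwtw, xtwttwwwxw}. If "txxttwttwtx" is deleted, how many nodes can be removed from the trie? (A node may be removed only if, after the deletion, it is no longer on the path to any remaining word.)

Walk "txxttwttwtx" from the leaf back toward the root, removing each node that no remaining word uses.
The suffix "ttwtx" (5 nodes) is used only by "txxttwttwtx"; "txxttw" is itself a stored word, so pruning stops there.
Nodes removed: 5

5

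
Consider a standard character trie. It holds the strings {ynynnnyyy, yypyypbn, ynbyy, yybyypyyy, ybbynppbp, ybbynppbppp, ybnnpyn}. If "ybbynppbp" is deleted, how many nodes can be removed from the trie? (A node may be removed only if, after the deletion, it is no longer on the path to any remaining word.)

0

After clearing the end-marker at "ybbynppbp", prune upward until reaching a node still needed by another word.
Every node on "ybbynppbp" is still needed (e.g. by "ybbynppbppp"), so nothing is freed.
Nodes removed: 0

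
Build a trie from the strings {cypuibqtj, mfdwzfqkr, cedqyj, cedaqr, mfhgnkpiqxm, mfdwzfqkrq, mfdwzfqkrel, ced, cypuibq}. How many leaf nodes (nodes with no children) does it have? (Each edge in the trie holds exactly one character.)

6

A leaf is a node with no children — equivalently, the end of a word that is not a proper prefix of any other stored word.
Those words: "cedaqr", "cedqyj", "cypuibqtj", "mfdwzfqkrel", "mfdwzfqkrq", "mfhgnkpiqxm"
Leaf count: 6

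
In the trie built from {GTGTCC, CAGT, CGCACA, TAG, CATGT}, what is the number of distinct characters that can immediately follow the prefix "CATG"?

Follow the path "CATG" to its node, then look at its outgoing edges.
Characters that immediately follow "CATG" among the stored strings: {T}.
That node has 1 child edge.

1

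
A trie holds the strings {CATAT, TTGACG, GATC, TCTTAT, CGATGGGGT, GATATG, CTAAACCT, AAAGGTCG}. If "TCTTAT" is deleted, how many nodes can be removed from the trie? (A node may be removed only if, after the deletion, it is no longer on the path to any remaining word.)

After clearing the end-marker at "TCTTAT", prune upward until reaching a node still needed by another word.
The suffix "CTTAT" (5 nodes) is used only by "TCTTAT"; the node for "T" still has the child "T", so pruning stops there.
Nodes removed: 5

5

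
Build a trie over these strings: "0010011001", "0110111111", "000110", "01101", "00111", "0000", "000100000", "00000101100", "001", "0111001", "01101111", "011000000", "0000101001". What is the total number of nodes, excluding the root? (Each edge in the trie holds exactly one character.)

Count nodes per top-level branch (shared prefixes stored once):
  '0'-branch (0000, 00000101100, 0000101001, 000100000, 000110, 001, 0010011001, 00111, 011000000, 01101, 01101111, 0110111111, 0111001): 53 nodes
Sum: 53

53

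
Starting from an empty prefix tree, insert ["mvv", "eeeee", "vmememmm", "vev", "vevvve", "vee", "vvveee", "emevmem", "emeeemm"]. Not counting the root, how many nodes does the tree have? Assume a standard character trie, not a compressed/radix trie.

37

For each word, the new-node count is its length minus the longest prefix already in the trie:
  "mvv" → 3 new (m, v, v)
  "eeeee" → 5 new (e, e, e, e, e)
  "vmememmm" → 8 new (v, m, e, m, e, m, m, m)
  "vev" → prefix "v" already present; 2 new (e, v)
  "vevvve" → prefix "vev" already present; 3 new (v, v, e)
  "vee" → prefix "ve" already present; 1 new (e)
  "vvveee" → prefix "v" already present; 5 new (v, v, e, e, e)
  "emevmem" → prefix "e" already present; 6 new (m, e, v, m, e, m)
  "emeeemm" → prefix "eme" already present; 4 new (e, e, m, m)
Total nodes = 3 + 5 + 8 + 2 + 3 + 1 + 5 + 6 + 4 = 37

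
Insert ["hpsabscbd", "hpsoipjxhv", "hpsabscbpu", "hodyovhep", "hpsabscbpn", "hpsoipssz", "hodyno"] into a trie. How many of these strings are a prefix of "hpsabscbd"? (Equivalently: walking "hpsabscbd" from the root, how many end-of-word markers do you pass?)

1

Traverse "hpsabscbd" character by character; count nodes along the way that are marked as word ends.
Prefixes of the query that are stored words: "hpsabscbd"
Count: 1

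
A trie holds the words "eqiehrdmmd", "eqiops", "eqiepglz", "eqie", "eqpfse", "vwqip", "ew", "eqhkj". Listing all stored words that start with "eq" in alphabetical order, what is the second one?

Filter for "eq…" and sort: "eqhkj", "eqie", "eqiehrdmmd", "eqiepglz", "eqiops", "eqpfse"
The 2nd is eqie.

eqie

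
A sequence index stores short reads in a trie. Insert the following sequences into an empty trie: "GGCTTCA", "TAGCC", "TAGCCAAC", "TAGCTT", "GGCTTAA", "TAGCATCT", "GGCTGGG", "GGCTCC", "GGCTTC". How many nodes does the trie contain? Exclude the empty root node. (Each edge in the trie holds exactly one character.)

28

Count nodes per top-level branch (shared prefixes stored once):
  'G'-branch (GGCTCC, GGCTGGG, GGCTTAA, GGCTTC, GGCTTCA): 14 nodes
  'T'-branch (TAGCATCT, TAGCC, TAGCCAAC, TAGCTT): 14 nodes
Sum: 28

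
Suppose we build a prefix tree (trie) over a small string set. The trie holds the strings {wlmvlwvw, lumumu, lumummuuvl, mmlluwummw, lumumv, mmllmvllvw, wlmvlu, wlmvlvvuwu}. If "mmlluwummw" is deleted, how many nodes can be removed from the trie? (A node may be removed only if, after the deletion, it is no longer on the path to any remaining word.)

6

A node on "mmlluwummw"'s path can go only if nothing else ends at it or branches off below it.
The suffix "uwummw" (6 nodes) is used only by "mmlluwummw"; the node for "mmll" still has the child "m", so pruning stops there.
Nodes removed: 6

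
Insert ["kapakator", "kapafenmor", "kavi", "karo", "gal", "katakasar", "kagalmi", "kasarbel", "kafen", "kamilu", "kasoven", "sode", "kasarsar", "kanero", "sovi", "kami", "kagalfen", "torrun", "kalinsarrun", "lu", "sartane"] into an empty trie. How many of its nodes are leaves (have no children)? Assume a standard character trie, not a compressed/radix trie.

20

Leaves are exactly the stored words that no other stored word extends.
Those words: "gal", "kafen", "kagalfen", "kagalmi", "kalinsarrun", "kamilu", "kanero", "kapafenmor", "kapakator", "karo", "kasarbel", "kasarsar", "kasoven", "katakasar", "kavi", "lu", "sartane", "sode", "sovi", "torrun"
Leaf count: 20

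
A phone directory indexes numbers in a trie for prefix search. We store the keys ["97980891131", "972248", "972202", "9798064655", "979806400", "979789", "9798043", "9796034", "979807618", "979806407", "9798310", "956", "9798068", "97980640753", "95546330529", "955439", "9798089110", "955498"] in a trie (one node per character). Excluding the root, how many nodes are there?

60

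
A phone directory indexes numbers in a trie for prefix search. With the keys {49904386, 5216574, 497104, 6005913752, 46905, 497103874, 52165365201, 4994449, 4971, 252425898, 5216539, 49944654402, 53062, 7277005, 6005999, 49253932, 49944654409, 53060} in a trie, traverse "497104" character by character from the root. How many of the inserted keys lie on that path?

2

Check each prefix of "497104" against the stored set — each match is an end-marker on the path.
Prefixes of the query that are stored words: "4971", "497104"
Count: 2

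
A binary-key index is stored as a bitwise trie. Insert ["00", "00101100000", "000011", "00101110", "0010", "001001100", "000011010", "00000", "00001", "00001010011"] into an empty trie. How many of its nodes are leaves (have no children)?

6

A leaf is a node with no children — equivalently, the end of a word that is not a proper prefix of any other stored word.
Those words: "00000", "00001010011", "000011010", "001001100", "00101100000", "00101110"
Leaf count: 6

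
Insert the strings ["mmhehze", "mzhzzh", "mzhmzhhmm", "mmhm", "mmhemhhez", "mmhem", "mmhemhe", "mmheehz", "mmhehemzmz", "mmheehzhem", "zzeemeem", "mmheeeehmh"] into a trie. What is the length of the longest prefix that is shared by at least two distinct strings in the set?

Equivalently: take the maximum, over all pairs, of their longest common prefix length.
e.g. "mmheehz" and "mmheehzhem" share the prefix "mmheehz" of length 7; no pair shares a longer one.
Longest shared-prefix length: 7

7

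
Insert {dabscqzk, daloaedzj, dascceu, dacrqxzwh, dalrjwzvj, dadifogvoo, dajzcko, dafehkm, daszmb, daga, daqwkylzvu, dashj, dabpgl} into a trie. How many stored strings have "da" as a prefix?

Filter for entries beginning with "da":
Words under "da": dabpgl, dabscqzk, dacrqxzwh, dadifogvoo, dafehkm, daga, dajzcko, daloaedzj, dalrjwzvj, daqwkylzvu, dascceu, dashj, daszmb
Count: 13

13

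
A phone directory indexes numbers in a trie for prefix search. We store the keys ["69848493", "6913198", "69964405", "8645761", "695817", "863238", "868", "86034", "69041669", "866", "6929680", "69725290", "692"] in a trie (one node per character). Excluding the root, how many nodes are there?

Insert word by word; a character creates a node only if that edge doesn't already exist:
  "69848493" → 8 new (6, 9, 8, 4, 8, 4, 9, 3)
  "6913198" → prefix "69" already present; 5 new (1, 3, 1, 9, 8)
  "69964405" → prefix "69" already present; 6 new (9, 6, 4, 4, 0, 5)
  "8645761" → 7 new (8, 6, 4, 5, 7, 6, 1)
  "695817" → prefix "69" already present; 4 new (5, 8, 1, 7)
  "863238" → prefix "86" already present; 4 new (3, 2, 3, 8)
  "868" → prefix "86" already present; 1 new (8)
  "86034" → prefix "86" already present; 3 new (0, 3, 4)
  "69041669" → prefix "69" already present; 6 new (0, 4, 1, 6, 6, 9)
  "866" → prefix "86" already present; 1 new (6)
  "6929680" → prefix "69" already present; 5 new (2, 9, 6, 8, 0)
  "69725290" → prefix "69" already present; 6 new (7, 2, 5, 2, 9, 0)
  "692" → prefix "692" already present; 0 new (none)
Total nodes = 8 + 5 + 6 + 7 + 4 + 4 + 1 + 3 + 6 + 1 + 5 + 6 + 0 = 56

56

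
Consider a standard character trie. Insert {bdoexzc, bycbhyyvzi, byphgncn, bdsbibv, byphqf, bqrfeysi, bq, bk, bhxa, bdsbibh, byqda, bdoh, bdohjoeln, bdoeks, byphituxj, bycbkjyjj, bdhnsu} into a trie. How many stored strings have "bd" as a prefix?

Traverse to the node for "bd", then collect every word in that subtree.
Words under "bd": bdhnsu, bdoeks, bdoexzc, bdoh, bdohjoeln, bdsbibh, bdsbibv
Count: 7

7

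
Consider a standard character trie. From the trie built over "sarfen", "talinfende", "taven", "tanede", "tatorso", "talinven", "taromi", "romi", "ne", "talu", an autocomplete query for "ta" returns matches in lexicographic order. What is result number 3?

Words with prefix "ta", in lexicographic order: "talinfende", "talinven", "talu", "tanede", "taromi", "tatorso", "taven"
The 3rd is talu.

talu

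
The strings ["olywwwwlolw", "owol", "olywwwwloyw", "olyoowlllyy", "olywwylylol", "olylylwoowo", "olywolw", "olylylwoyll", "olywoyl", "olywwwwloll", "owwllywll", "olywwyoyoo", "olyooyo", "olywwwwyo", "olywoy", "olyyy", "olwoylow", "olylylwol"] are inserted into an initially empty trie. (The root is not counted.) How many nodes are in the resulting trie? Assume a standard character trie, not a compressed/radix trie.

For each word, the new-node count is its length minus the longest prefix already in the trie:
  "olywwwwlolw" → 11 new (o, l, y, w, w, w, w, l, o, l, w)
  "owol" → prefix "o" already present; 3 new (w, o, l)
  "olywwwwloyw" → prefix "olywwwwlo" already present; 2 new (y, w)
  "olyoowlllyy" → prefix "oly" already present; 8 new (o, o, w, l, l, l, y, y)
  "olywwylylol" → prefix "olyww" already present; 6 new (y, l, y, l, o, l)
  "olylylwoowo" → prefix "oly" already present; 8 new (l, y, l, w, o, o, w, o)
  "olywolw" → prefix "olyw" already present; 3 new (o, l, w)
  "olylylwoyll" → prefix "olylylwo" already present; 3 new (y, l, l)
  "olywoyl" → prefix "olywo" already present; 2 new (y, l)
  "olywwwwloll" → prefix "olywwwwlol" already present; 1 new (l)
  "owwllywll" → prefix "ow" already present; 7 new (w, l, l, y, w, l, l)
  "olywwyoyoo" → prefix "olywwy" already present; 4 new (o, y, o, o)
  "olyooyo" → prefix "olyoo" already present; 2 new (y, o)
  "olywwwwyo" → prefix "olywwww" already present; 2 new (y, o)
  "olywoy" → prefix "olywoy" already present; 0 new (none)
  "olyyy" → prefix "oly" already present; 2 new (y, y)
  "olwoylow" → prefix "ol" already present; 6 new (w, o, y, l, o, w)
  "olylylwol" → prefix "olylylwo" already present; 1 new (l)
Total nodes = 11 + 3 + 2 + 8 + 6 + 8 + 3 + 3 + 2 + 1 + 7 + 4 + 2 + 2 + 0 + 2 + 6 + 1 = 71

71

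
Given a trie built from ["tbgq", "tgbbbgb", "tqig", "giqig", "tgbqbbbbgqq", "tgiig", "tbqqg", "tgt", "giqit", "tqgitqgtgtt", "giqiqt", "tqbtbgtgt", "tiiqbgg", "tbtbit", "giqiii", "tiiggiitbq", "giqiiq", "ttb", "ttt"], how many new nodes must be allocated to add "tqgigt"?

2

Walking "tqgigt" from the root, the first 4 characters ("tqgi") follow existing edges; "g" is the first miss.
New nodes needed: |"tqgigt"| − 4 = 6 − 4 = 2.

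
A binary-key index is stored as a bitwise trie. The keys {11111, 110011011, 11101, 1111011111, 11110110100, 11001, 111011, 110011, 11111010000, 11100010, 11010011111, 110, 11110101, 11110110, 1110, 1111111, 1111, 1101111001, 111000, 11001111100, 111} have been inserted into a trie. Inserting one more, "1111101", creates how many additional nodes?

0

Every character of "1111101" already lies on an existing path (it is a prefix of some stored word).
No new nodes are needed: 0.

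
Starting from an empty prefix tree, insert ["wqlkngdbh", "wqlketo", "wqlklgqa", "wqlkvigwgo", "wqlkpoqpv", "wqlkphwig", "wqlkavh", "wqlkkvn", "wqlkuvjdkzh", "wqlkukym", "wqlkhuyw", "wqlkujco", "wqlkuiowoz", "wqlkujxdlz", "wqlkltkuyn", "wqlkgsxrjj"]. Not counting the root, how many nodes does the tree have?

Insert word by word; a character creates a node only if that edge doesn't already exist:
  "wqlkngdbh" → 9 new (w, q, l, k, n, g, d, b, h)
  "wqlketo" → prefix "wqlk" already present; 3 new (e, t, o)
  "wqlklgqa" → prefix "wqlk" already present; 4 new (l, g, q, a)
  "wqlkvigwgo" → prefix "wqlk" already present; 6 new (v, i, g, w, g, o)
  "wqlkpoqpv" → prefix "wqlk" already present; 5 new (p, o, q, p, v)
  "wqlkphwig" → prefix "wqlkp" already present; 4 new (h, w, i, g)
  "wqlkavh" → prefix "wqlk" already present; 3 new (a, v, h)
  "wqlkkvn" → prefix "wqlk" already present; 3 new (k, v, n)
  "wqlkuvjdkzh" → prefix "wqlk" already present; 7 new (u, v, j, d, k, z, h)
  "wqlkukym" → prefix "wqlku" already present; 3 new (k, y, m)
  "wqlkhuyw" → prefix "wqlk" already present; 4 new (h, u, y, w)
  "wqlkujco" → prefix "wqlku" already present; 3 new (j, c, o)
  "wqlkuiowoz" → prefix "wqlku" already present; 5 new (i, o, w, o, z)
  "wqlkujxdlz" → prefix "wqlkuj" already present; 4 new (x, d, l, z)
  "wqlkltkuyn" → prefix "wqlkl" already present; 5 new (t, k, u, y, n)
  "wqlkgsxrjj" → prefix "wqlk" already present; 6 new (g, s, x, r, j, j)
Total nodes = 9 + 3 + 4 + 6 + 5 + 4 + 3 + 3 + 7 + 3 + 4 + 3 + 5 + 4 + 5 + 6 = 74

74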